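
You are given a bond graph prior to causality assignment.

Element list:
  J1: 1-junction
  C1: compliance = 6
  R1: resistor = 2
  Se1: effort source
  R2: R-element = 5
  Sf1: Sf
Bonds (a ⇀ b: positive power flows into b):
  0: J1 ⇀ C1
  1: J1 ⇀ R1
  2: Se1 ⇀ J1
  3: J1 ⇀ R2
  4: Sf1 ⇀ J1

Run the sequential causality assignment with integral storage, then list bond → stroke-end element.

#2 →J1  (source Se1 imposes e)
#4 →Sf1  (source Sf1 imposes f)
#0 →J1  (1-jn J1 has f-setter on 4)
#1 →J1  (J1: bond 4 brought flow, rest push out)
#3 →J1  (common-f at J1 fixed by 4)

β0 stroke at J1
β1 stroke at J1
β2 stroke at J1
β3 stroke at J1
β4 stroke at Sf1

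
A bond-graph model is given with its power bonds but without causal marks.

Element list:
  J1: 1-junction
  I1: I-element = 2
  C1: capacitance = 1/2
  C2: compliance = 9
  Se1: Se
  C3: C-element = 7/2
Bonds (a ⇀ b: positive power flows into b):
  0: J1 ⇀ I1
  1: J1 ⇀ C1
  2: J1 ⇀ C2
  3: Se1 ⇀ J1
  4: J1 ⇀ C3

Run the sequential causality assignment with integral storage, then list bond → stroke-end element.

b0 →I1
b1 →J1
b2 →J1
b3 →J1
b4 →J1

b3 stroke→J1  (Se1: effort source, stroke at far end)
b0 stroke→I1  (I1: I, integral causality)
b1 stroke→J1  (1-jn J1 has f-setter on 0)
b2 stroke→J1  (J1 flow already set via bond 0)
b4 stroke→J1  (J1: bond 0 brought flow, rest push out)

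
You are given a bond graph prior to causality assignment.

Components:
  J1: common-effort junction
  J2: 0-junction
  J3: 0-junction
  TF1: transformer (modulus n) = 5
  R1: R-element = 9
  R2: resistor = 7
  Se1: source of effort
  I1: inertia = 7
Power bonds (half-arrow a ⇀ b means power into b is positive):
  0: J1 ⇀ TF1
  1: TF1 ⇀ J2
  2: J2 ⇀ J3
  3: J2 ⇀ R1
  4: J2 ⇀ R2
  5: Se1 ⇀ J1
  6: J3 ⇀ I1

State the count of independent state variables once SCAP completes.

1  (I1 all integral)

#5 stroke at J1  (Se1 fixes effort; stroke away)
#0 stroke at TF1  (common-e at J1 fixed by 5)
#1 stroke at J2  (TF1 one-in-one-out from 0)
#2 stroke at J3  (0-jn J2 has e-setter on 1)
#3 stroke at R1  (0-jn J2 has e-setter on 1)
#4 stroke at R2  (common-e at J2 fixed by 1)
#6 stroke at I1  (0-jn J3 has e-setter on 2)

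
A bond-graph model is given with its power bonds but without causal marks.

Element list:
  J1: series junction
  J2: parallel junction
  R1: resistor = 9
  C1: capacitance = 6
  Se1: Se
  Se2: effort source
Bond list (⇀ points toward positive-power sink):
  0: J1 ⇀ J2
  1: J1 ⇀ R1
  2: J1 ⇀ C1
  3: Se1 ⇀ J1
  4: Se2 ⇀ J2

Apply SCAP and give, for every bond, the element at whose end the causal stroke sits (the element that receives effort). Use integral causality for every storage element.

b3 stroke at J1  (Se1 fixes effort; stroke away)
b4 stroke at J2  (Se2 (Se) sets effort on bond)
b0 stroke at J1  (0-jn J2 has e-setter on 4)
b2 stroke at J1  (C1 integral (e out))
b1 stroke at R1  (closing 1-jn rule on J1)

bond 0 →J1
bond 1 →R1
bond 2 →J1
bond 3 →J1
bond 4 →J2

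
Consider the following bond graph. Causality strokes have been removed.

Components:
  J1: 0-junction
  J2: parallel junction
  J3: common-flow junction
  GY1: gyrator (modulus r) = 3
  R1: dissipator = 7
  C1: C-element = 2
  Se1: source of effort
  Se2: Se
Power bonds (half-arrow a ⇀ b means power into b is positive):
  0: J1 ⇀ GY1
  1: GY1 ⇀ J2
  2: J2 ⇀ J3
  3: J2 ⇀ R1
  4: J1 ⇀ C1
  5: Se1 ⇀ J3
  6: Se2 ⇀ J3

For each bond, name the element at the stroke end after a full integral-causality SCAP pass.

b0 stroke→GY1
b1 stroke→GY1
b2 stroke→J2
b3 stroke→R1
b4 stroke→J1
b5 stroke→J3
b6 stroke→J3

#5 stroke at J3  (Se1 (Se) sets effort on bond)
#6 stroke at J3  (source Se2 imposes e)
#2 stroke at J2  (only one flow-in slot at J3)
#1 stroke at GY1  (0-jn J2 has e-setter on 2)
#3 stroke at R1  (J2 effort already set via bond 2)
#0 stroke at GY1  (GY1: gyrator matches bond 1)
#4 stroke at J1  (closing 0-jn rule on J1)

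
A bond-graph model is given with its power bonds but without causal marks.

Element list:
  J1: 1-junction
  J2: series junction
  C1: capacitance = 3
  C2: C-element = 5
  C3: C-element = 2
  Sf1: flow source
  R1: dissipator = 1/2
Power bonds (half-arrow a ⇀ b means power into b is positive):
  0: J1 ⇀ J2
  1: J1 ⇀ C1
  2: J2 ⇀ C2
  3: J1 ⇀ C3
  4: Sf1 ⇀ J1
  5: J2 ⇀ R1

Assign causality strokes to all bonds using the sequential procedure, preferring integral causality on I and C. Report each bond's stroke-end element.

bond 4 |Sf1  (Sf1 (Sf) sets flow on bond)
bond 0 |J1  (1-jn J1 has f-setter on 4)
bond 1 |J1  (J1 flow already set via bond 4)
bond 3 |J1  (J1 flow already set via bond 4)
bond 2 |J2  (J2 flow already set via bond 0)
bond 5 |J2  (J2 flow already set via bond 0)

bond 0 stroke at J1
bond 1 stroke at J1
bond 2 stroke at J2
bond 3 stroke at J1
bond 4 stroke at Sf1
bond 5 stroke at J2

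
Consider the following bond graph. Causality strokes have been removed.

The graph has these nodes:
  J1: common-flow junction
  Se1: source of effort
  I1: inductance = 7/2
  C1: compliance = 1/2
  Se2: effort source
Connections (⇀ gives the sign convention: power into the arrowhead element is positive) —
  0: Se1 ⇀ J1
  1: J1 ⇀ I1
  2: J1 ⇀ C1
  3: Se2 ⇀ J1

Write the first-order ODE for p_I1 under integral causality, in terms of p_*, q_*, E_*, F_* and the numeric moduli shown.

#0 stroke at J1  (Se1 (Se) sets effort on bond)
#3 stroke at J1  (Se2: effort source, stroke at far end)
#1 stroke at I1  (I1 integral (f out))
#2 stroke at J1  (J1 flow already set via bond 1)

dp_I1/dt = E_Se1 + E_Se2 - 2*q_C1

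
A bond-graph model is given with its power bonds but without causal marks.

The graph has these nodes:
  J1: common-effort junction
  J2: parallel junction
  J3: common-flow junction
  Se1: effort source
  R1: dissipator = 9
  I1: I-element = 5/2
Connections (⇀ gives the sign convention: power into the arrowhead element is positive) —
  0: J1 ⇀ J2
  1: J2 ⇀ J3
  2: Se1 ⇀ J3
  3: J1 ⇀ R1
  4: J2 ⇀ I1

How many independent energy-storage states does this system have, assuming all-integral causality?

1  (I1 all integral)

#2 stroke→J3  (Se1: effort source, stroke at far end)
#1 stroke→J2  (J3: last free bond brings flow in)
#0 stroke→J1  (0-jn J2 has e-setter on 1)
#4 stroke→I1  (J2 effort already set via bond 1)
#3 stroke→R1  (J1 effort already set via bond 0)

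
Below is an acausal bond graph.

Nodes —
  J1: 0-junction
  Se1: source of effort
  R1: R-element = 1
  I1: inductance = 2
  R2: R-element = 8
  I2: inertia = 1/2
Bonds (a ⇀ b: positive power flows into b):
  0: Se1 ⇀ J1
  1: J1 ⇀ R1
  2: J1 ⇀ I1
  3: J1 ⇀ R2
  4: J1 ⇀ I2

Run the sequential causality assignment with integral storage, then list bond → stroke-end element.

β0 →J1
β1 →R1
β2 →I1
β3 →R2
β4 →I2

β0 |J1  (Se1: effort source, stroke at far end)
β1 |R1  (common-e at J1 fixed by 0)
β2 |I1  (J1: bond 0 brought effort, rest push out)
β3 |R2  (0-jn J1 has e-setter on 0)
β4 |I2  (common-e at J1 fixed by 0)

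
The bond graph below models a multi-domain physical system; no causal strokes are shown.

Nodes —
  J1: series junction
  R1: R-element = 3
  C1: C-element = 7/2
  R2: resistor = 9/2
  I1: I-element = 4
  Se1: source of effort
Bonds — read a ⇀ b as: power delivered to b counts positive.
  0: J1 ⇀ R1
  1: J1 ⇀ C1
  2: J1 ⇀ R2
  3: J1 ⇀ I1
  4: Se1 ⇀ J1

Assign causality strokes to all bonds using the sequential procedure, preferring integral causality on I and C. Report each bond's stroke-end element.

#4 →J1  (Se1 fixes effort; stroke away)
#1 →J1  (C1 outputs effort q/C1)
#3 →I1  (I1 integral (f out))
#0 →J1  (J1 flow already set via bond 3)
#2 →J1  (common-f at J1 fixed by 3)

#0 |J1
#1 |J1
#2 |J1
#3 |I1
#4 |J1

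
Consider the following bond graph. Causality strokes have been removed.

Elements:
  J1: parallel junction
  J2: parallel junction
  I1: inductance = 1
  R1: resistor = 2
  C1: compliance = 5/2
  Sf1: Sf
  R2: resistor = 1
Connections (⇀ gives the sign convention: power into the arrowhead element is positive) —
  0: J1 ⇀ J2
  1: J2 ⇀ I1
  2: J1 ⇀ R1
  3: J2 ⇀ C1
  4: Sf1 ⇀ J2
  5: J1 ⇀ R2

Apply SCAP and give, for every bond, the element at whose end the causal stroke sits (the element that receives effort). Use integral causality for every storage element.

bond 4 →Sf1  (Sf1 (Sf) sets flow on bond)
bond 1 →I1  (I1 outputs flow p/I1)
bond 3 →J2  (C1 integral (e out))
bond 0 →J1  (J2: bond 3 brought effort, rest push out)
bond 2 →R1  (common-e at J1 fixed by 0)
bond 5 →R2  (common-e at J1 fixed by 0)

b0 stroke→J1
b1 stroke→I1
b2 stroke→R1
b3 stroke→J2
b4 stroke→Sf1
b5 stroke→R2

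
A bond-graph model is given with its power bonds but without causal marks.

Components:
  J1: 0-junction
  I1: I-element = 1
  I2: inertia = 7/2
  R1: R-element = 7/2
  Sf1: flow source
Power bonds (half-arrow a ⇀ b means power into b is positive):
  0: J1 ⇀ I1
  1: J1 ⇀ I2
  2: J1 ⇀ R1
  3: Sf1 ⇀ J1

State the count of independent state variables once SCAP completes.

β3 stroke→Sf1  (Sf1 fixes flow; stroke at Sf1)
β0 stroke→I1  (I1 integral (f out))
β1 stroke→I2  (I2: I, integral causality)
β2 stroke→J1  (J1 needs exactly one e-in)

2  (I1, I2 all integral)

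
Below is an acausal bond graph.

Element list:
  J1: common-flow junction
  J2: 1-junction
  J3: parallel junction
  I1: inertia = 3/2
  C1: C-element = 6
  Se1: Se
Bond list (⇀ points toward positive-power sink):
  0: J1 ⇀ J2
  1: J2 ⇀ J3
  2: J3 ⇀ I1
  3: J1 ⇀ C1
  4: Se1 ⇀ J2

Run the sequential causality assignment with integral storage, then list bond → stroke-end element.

#4 |J2  (Se1: effort source, stroke at far end)
#2 |I1  (prefer integral on I1)
#1 |J3  (only one effort-in slot at J3)
#0 |J2  (J2 flow already set via bond 1)
#3 |J1  (1-jn J1 has f-setter on 0)

β0 stroke at J2
β1 stroke at J3
β2 stroke at I1
β3 stroke at J1
β4 stroke at J2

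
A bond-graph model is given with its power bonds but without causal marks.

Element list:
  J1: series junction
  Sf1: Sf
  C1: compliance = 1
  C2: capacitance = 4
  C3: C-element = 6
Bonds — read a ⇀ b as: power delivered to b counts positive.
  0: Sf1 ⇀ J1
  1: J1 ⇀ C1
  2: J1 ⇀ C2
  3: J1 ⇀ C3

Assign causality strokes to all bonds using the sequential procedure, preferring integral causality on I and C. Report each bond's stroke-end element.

#0 stroke at Sf1  (Sf1 (Sf) sets flow on bond)
#1 stroke at J1  (J1: bond 0 brought flow, rest push out)
#2 stroke at J1  (common-f at J1 fixed by 0)
#3 stroke at J1  (common-f at J1 fixed by 0)

bond 0 stroke at Sf1
bond 1 stroke at J1
bond 2 stroke at J1
bond 3 stroke at J1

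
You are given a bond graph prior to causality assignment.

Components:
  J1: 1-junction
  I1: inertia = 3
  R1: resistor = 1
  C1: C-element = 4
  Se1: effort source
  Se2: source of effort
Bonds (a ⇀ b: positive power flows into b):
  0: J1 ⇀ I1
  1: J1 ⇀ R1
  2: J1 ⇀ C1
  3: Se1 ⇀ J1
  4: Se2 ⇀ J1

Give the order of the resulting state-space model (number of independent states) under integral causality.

2  (C1, I1 all integral)

b3 stroke at J1  (Se1 fixes effort; stroke away)
b4 stroke at J1  (Se2 (Se) sets effort on bond)
b0 stroke at I1  (I1 outputs flow p/I1)
b1 stroke at J1  (common-f at J1 fixed by 0)
b2 stroke at J1  (J1: bond 0 brought flow, rest push out)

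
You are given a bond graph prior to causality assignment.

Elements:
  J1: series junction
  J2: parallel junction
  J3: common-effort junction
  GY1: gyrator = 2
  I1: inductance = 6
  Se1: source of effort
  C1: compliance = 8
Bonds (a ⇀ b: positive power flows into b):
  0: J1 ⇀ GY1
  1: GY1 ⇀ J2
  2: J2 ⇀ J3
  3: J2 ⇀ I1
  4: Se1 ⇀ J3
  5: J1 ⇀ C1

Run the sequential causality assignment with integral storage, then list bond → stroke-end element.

bond 0 stroke at GY1
bond 1 stroke at GY1
bond 2 stroke at J2
bond 3 stroke at I1
bond 4 stroke at J3
bond 5 stroke at J1

bond 4 |J3  (source Se1 imposes e)
bond 2 |J2  (common-e at J3 fixed by 4)
bond 1 |GY1  (common-e at J2 fixed by 2)
bond 3 |I1  (0-jn J2 has e-setter on 2)
bond 0 |GY1  (GY1 both-in/both-out from 1)
bond 5 |J1  (J1 flow already set via bond 0)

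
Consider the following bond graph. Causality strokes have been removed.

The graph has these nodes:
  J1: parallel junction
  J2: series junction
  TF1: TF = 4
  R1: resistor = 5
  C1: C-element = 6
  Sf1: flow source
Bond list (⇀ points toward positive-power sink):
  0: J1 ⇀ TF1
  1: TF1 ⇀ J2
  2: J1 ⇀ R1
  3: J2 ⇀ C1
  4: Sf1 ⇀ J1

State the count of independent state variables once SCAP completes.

1  (C1 all integral)

#4 →Sf1  (source Sf1 imposes f)
#3 →J2  (C1 integral (e out))
#1 →TF1  (J2: last free bond brings flow in)
#0 →J1  (through TF1, causality passes straight; one stroke at TF1)
#2 →R1  (J1: bond 0 brought effort, rest push out)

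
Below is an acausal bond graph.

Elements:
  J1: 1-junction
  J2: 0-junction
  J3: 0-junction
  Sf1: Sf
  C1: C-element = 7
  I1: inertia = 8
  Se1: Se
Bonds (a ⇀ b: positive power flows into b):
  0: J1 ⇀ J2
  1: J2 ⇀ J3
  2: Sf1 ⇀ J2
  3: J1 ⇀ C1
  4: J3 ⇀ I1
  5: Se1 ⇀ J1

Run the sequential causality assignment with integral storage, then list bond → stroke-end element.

β2 →Sf1  (Sf1 (Sf) sets flow on bond)
β5 →J1  (Se1 fixes effort; stroke away)
β3 →J1  (C1 integral (e out))
β0 →J2  (J1: last free bond brings flow in)
β1 →J3  (J2: bond 0 brought effort, rest push out)
β4 →I1  (0-jn J3 has e-setter on 1)

b0 stroke at J2
b1 stroke at J3
b2 stroke at Sf1
b3 stroke at J1
b4 stroke at I1
b5 stroke at J1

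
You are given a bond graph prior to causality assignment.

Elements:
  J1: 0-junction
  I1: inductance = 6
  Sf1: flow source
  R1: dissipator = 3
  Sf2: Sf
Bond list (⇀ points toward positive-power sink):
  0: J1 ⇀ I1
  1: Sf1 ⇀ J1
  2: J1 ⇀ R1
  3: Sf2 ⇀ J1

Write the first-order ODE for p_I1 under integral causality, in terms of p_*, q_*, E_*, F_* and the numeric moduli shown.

bond 1 stroke→Sf1  (Sf1 (Sf) sets flow on bond)
bond 3 stroke→Sf2  (Sf2 (Sf) sets flow on bond)
bond 0 stroke→I1  (I1 outputs flow p/I1)
bond 2 stroke→J1  (only one effort-in slot at J1)

dp_I1/dt = 3*F_Sf1 + 3*F_Sf2 - p_I1/2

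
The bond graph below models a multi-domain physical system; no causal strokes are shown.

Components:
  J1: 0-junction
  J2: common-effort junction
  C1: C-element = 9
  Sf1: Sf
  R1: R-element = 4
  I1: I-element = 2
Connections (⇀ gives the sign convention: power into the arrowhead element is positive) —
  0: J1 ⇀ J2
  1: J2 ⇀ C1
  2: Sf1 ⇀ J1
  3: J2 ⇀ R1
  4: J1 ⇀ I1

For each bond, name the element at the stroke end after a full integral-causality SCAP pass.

#2 →Sf1  (Sf1 (Sf) sets flow on bond)
#1 →J2  (C1: C, integral causality)
#0 →J1  (common-e at J2 fixed by 1)
#3 →R1  (J2 effort already set via bond 1)
#4 →I1  (common-e at J1 fixed by 0)

β0 stroke→J1
β1 stroke→J2
β2 stroke→Sf1
β3 stroke→R1
β4 stroke→I1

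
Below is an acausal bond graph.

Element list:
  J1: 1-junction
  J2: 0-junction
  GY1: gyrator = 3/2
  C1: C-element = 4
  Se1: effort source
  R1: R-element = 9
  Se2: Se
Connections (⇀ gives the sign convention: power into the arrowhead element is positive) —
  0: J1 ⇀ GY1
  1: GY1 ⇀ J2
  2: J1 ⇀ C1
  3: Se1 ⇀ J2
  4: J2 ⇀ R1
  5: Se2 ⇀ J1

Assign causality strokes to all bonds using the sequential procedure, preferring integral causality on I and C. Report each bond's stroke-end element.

#3 |J2  (source Se1 imposes e)
#5 |J1  (Se2: effort source, stroke at far end)
#1 |GY1  (common-e at J2 fixed by 3)
#4 |R1  (0-jn J2 has e-setter on 3)
#0 |GY1  (GY GY1: same side as bond 1)
#2 |J1  (J1: bond 0 brought flow, rest push out)

#0 stroke at GY1
#1 stroke at GY1
#2 stroke at J1
#3 stroke at J2
#4 stroke at R1
#5 stroke at J1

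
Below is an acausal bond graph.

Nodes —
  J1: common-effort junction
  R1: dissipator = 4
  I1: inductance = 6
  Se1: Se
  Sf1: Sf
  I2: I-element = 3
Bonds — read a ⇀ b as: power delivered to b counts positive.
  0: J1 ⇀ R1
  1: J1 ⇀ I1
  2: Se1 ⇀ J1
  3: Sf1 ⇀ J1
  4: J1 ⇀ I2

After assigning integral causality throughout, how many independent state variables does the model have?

bond 2 stroke→J1  (Se1: effort source, stroke at far end)
bond 3 stroke→Sf1  (source Sf1 imposes f)
bond 0 stroke→R1  (J1 effort already set via bond 2)
bond 1 stroke→I1  (J1: bond 2 brought effort, rest push out)
bond 4 stroke→I2  (common-e at J1 fixed by 2)

2  (I1, I2 all integral)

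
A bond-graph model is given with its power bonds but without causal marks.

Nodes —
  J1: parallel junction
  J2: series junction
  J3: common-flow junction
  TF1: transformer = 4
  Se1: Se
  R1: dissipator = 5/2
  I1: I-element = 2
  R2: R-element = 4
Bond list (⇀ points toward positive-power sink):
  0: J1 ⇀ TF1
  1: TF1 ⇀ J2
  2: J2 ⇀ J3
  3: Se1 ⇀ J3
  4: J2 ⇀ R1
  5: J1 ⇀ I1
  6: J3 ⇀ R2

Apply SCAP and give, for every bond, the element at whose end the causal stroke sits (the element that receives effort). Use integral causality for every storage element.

β3 →J3  (Se1 (Se) sets effort on bond)
β5 →I1  (prefer integral on I1)
β0 →J1  (only one effort-in slot at J1)
β1 →TF1  (TF1 one-in-one-out from 0)
β2 →J2  (common-f at J2 fixed by 1)
β4 →J2  (common-f at J2 fixed by 1)
β6 →J3  (J3: bond 2 brought flow, rest push out)

β0 |J1
β1 |TF1
β2 |J2
β3 |J3
β4 |J2
β5 |I1
β6 |J3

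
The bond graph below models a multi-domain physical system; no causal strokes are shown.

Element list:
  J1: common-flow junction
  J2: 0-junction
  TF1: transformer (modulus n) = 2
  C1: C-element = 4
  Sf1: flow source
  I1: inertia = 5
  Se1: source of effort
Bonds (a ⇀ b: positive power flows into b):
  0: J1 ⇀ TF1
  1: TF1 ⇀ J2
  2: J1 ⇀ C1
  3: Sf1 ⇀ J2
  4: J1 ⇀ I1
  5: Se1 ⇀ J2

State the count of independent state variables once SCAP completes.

2  (C1, I1 all integral)

#3 |Sf1  (Sf1: flow source, stroke at near end)
#5 |J2  (source Se1 imposes e)
#1 |TF1  (common-e at J2 fixed by 5)
#0 |J1  (through TF1, causality passes straight; one stroke at TF1)
#2 |J1  (prefer integral on C1)
#4 |I1  (closing 1-jn rule on J1)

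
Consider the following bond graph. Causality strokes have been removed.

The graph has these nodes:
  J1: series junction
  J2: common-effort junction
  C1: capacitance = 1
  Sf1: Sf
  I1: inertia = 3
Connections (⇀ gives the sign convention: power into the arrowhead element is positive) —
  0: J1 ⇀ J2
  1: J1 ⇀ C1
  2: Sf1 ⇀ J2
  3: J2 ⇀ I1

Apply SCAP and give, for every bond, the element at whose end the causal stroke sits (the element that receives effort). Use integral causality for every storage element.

bond 0 →J2
bond 1 →J1
bond 2 →Sf1
bond 3 →I1

b2 stroke at Sf1  (source Sf1 imposes f)
b1 stroke at J1  (prefer integral on C1)
b0 stroke at J2  (J1 needs exactly one f-in)
b3 stroke at I1  (J2 effort already set via bond 0)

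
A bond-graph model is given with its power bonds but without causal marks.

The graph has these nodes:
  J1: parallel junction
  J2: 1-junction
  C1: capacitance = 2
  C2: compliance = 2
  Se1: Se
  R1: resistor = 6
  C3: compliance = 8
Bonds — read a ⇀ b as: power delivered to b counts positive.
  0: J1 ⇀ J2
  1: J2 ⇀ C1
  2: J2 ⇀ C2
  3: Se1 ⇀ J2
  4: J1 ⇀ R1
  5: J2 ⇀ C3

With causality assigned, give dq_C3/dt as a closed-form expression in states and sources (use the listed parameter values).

bond 3 stroke at J2  (Se1 fixes effort; stroke away)
bond 1 stroke at J2  (C1 integral (e out))
bond 2 stroke at J2  (C2 integral (e out))
bond 5 stroke at J2  (C3 outputs effort q/C3)
bond 0 stroke at J1  (only one flow-in slot at J2)
bond 4 stroke at R1  (common-e at J1 fixed by 0)

dq_C3/dt = E_Se1/6 - q_C1/12 - q_C2/12 - q_C3/48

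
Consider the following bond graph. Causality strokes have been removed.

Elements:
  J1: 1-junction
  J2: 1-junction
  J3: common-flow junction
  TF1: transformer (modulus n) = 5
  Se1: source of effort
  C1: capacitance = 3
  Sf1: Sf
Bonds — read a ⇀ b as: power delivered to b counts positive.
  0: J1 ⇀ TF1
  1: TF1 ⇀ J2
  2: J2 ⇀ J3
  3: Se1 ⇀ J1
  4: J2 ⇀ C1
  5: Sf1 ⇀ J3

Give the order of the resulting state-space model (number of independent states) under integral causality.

1  (C1 all integral)

b3 stroke at J1  (source Se1 imposes e)
b5 stroke at Sf1  (source Sf1 imposes f)
b0 stroke at TF1  (closing 1-jn rule on J1)
b2 stroke at J3  (1-jn J3 has f-setter on 5)
b1 stroke at J2  (TF1: transformer flips bond 0)
b4 stroke at J2  (J2 flow already set via bond 2)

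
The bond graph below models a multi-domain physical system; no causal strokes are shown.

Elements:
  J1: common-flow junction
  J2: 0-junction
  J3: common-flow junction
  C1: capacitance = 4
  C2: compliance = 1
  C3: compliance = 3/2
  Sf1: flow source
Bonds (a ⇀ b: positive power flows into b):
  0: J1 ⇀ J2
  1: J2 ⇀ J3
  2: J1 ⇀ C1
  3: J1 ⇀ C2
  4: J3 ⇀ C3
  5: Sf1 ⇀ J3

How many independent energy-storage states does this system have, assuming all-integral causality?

β5 →Sf1  (Sf1 fixes flow; stroke at Sf1)
β1 →J3  (J3: bond 5 brought flow, rest push out)
β4 →J3  (J3: bond 5 brought flow, rest push out)
β0 →J2  (closing 0-jn rule on J2)
β2 →J1  (J1: bond 0 brought flow, rest push out)
β3 →J1  (J1 flow already set via bond 0)

3  (C1, C2, C3 all integral)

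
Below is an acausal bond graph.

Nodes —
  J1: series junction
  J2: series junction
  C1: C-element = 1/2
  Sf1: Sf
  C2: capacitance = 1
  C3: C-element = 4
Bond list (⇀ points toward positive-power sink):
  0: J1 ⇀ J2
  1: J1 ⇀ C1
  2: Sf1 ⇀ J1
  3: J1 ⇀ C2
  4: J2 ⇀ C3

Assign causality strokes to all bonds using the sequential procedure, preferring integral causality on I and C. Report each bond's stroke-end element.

β0 →J1
β1 →J1
β2 →Sf1
β3 →J1
β4 →J2

b2 |Sf1  (source Sf1 imposes f)
b0 |J1  (common-f at J1 fixed by 2)
b1 |J1  (J1 flow already set via bond 2)
b3 |J1  (1-jn J1 has f-setter on 2)
b4 |J2  (J2 flow already set via bond 0)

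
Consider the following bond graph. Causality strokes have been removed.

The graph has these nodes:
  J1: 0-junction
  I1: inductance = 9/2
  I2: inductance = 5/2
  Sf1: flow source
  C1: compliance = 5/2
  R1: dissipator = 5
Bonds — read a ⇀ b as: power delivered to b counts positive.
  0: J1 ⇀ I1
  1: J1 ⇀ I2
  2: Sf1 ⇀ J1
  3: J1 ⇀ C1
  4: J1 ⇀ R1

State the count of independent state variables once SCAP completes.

3  (C1, I1, I2 all integral)

β2 →Sf1  (Sf1 fixes flow; stroke at Sf1)
β0 →I1  (I1 integral (f out))
β1 →I2  (I2 outputs flow p/I2)
β3 →J1  (C1 outputs effort q/C1)
β4 →R1  (common-e at J1 fixed by 3)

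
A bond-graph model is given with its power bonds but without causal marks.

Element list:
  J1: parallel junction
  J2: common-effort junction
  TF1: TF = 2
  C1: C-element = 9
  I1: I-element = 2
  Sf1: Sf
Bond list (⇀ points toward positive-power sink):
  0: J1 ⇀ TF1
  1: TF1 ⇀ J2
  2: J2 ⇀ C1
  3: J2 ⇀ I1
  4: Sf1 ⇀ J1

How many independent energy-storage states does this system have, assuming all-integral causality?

2  (C1, I1 all integral)

#4 →Sf1  (Sf1 (Sf) sets flow on bond)
#0 →J1  (only one effort-in slot at J1)
#1 →TF1  (TF TF1: opposite of bond 0)
#2 →J2  (C1 outputs effort q/C1)
#3 →I1  (J2: bond 2 brought effort, rest push out)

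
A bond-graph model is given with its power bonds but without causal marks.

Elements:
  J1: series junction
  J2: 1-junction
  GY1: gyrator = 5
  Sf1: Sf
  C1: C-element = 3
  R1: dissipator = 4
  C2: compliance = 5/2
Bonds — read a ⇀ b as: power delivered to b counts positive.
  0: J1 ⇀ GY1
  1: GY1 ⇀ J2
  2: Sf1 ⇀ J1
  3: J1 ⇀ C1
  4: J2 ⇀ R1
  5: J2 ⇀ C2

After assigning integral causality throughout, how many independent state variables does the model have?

b2 →Sf1  (Sf1 (Sf) sets flow on bond)
b0 →J1  (common-f at J1 fixed by 2)
b3 →J1  (common-f at J1 fixed by 2)
b1 →J2  (GY1 both-in/both-out from 0)
b5 →J2  (C2 outputs effort q/C2)
b4 →R1  (closing 1-jn rule on J2)

2  (C1, C2 all integral)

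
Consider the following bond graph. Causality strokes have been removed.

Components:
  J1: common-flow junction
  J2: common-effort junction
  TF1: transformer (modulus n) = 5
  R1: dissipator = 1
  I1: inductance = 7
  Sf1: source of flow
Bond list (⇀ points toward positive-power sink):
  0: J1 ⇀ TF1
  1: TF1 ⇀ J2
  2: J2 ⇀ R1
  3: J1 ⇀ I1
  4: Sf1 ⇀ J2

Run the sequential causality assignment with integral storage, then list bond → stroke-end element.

#0 |J1
#1 |TF1
#2 |J2
#3 |I1
#4 |Sf1

#4 stroke→Sf1  (Sf1 (Sf) sets flow on bond)
#3 stroke→I1  (I1 outputs flow p/I1)
#0 stroke→J1  (1-jn J1 has f-setter on 3)
#1 stroke→TF1  (TF1: transformer flips bond 0)
#2 stroke→J2  (J2 needs exactly one e-in)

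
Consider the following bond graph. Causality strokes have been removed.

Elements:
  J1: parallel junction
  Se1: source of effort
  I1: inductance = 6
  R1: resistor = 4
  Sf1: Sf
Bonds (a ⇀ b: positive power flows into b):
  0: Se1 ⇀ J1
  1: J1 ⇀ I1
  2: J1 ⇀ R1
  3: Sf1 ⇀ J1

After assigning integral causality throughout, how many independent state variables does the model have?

1  (I1 all integral)

#0 |J1  (Se1 fixes effort; stroke away)
#3 |Sf1  (Sf1: flow source, stroke at near end)
#1 |I1  (0-jn J1 has e-setter on 0)
#2 |R1  (common-e at J1 fixed by 0)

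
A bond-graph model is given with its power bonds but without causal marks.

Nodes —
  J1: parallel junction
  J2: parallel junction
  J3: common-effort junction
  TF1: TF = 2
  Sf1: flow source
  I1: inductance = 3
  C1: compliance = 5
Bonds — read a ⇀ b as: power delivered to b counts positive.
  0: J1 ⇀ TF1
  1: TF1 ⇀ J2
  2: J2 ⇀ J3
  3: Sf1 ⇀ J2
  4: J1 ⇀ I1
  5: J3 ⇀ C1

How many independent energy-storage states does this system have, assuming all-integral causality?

β3 stroke→Sf1  (Sf1 (Sf) sets flow on bond)
β4 stroke→I1  (I1 outputs flow p/I1)
β0 stroke→J1  (only one effort-in slot at J1)
β1 stroke→TF1  (TF TF1: opposite of bond 0)
β2 stroke→J2  (closing 0-jn rule on J2)
β5 stroke→J3  (J3: last free bond brings effort in)

2  (C1, I1 all integral)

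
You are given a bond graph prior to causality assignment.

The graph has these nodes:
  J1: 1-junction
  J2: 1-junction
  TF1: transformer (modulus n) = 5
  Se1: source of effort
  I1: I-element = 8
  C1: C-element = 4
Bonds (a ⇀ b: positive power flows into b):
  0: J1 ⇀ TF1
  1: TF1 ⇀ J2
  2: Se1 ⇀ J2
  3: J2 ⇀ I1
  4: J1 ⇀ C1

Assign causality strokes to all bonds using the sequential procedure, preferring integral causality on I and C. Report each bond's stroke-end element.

b2 stroke→J2  (Se1 (Se) sets effort on bond)
b3 stroke→I1  (I1 outputs flow p/I1)
b1 stroke→J2  (J2: bond 3 brought flow, rest push out)
b0 stroke→TF1  (TF1 one-in-one-out from 1)
b4 stroke→J1  (1-jn J1 has f-setter on 0)

β0 stroke at TF1
β1 stroke at J2
β2 stroke at J2
β3 stroke at I1
β4 stroke at J1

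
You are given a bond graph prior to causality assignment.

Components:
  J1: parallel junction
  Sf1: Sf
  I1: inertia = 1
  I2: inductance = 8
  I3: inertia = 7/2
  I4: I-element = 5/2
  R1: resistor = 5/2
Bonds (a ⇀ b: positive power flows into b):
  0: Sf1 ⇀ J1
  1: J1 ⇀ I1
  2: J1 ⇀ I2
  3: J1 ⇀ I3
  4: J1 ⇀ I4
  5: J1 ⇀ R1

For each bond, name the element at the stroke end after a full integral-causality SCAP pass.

#0 stroke at Sf1
#1 stroke at I1
#2 stroke at I2
#3 stroke at I3
#4 stroke at I4
#5 stroke at J1

bond 0 |Sf1  (Sf1: flow source, stroke at near end)
bond 1 |I1  (prefer integral on I1)
bond 2 |I2  (I2: I, integral causality)
bond 3 |I3  (I3: I, integral causality)
bond 4 |I4  (I4 integral (f out))
bond 5 |J1  (closing 0-jn rule on J1)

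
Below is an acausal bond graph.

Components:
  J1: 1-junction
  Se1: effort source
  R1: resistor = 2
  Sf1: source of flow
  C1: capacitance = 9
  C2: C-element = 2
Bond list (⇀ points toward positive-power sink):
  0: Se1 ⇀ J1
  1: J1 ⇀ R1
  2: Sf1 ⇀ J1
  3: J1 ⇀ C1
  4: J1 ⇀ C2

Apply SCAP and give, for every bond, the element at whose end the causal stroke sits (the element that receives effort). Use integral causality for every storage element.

β0 →J1
β1 →J1
β2 →Sf1
β3 →J1
β4 →J1

β0 stroke→J1  (Se1: effort source, stroke at far end)
β2 stroke→Sf1  (Sf1 (Sf) sets flow on bond)
β1 stroke→J1  (common-f at J1 fixed by 2)
β3 stroke→J1  (common-f at J1 fixed by 2)
β4 stroke→J1  (J1 flow already set via bond 2)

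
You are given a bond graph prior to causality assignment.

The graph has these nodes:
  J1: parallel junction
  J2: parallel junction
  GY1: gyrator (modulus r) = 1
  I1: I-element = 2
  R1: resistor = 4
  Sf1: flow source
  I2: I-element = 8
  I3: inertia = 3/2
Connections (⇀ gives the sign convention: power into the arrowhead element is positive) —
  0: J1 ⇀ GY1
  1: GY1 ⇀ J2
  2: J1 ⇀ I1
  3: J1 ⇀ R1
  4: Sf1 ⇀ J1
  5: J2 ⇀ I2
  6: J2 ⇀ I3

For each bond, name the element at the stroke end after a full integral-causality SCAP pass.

bond 4 stroke at Sf1  (Sf1 (Sf) sets flow on bond)
bond 2 stroke at I1  (I1 outputs flow p/I1)
bond 5 stroke at I2  (I2 outputs flow p/I2)
bond 6 stroke at I3  (I3 integral (f out))
bond 1 stroke at J2  (closing 0-jn rule on J2)
bond 0 stroke at J1  (GY1 both-in/both-out from 1)
bond 3 stroke at R1  (J1: bond 0 brought effort, rest push out)

bond 0 stroke at J1
bond 1 stroke at J2
bond 2 stroke at I1
bond 3 stroke at R1
bond 4 stroke at Sf1
bond 5 stroke at I2
bond 6 stroke at I3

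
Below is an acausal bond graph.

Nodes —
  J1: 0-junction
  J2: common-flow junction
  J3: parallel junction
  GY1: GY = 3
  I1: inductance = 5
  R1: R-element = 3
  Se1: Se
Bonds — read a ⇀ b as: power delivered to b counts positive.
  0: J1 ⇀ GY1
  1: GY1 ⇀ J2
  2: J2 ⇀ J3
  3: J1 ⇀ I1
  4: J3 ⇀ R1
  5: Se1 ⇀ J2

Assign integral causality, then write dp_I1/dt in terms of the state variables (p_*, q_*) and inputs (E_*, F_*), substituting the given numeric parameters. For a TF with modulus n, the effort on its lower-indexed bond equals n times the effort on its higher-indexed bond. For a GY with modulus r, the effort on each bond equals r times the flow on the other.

dp_I1/dt = E_Se1 - 3*p_I1/5

#5 stroke at J2  (Se1: effort source, stroke at far end)
#3 stroke at I1  (I1 integral (f out))
#0 stroke at J1  (J1 needs exactly one e-in)
#1 stroke at J2  (GY GY1: same side as bond 0)
#2 stroke at J3  (closing 1-jn rule on J2)
#4 stroke at R1  (0-jn J3 has e-setter on 2)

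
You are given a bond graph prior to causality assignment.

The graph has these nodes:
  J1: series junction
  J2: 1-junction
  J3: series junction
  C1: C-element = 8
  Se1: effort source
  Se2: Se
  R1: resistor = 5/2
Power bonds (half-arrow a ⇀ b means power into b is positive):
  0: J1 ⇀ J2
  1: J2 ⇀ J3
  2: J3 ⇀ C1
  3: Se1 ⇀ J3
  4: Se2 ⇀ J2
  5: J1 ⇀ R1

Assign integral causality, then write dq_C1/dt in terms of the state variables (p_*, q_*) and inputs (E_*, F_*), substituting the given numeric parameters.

#3 →J3  (Se1 (Se) sets effort on bond)
#4 →J2  (Se2: effort source, stroke at far end)
#2 →J3  (C1 outputs effort q/C1)
#1 →J2  (only one flow-in slot at J3)
#0 →J1  (closing 1-jn rule on J2)
#5 →R1  (J1: last free bond brings flow in)

dq_C1/dt = 2*E_Se1/5 + 2*E_Se2/5 - q_C1/20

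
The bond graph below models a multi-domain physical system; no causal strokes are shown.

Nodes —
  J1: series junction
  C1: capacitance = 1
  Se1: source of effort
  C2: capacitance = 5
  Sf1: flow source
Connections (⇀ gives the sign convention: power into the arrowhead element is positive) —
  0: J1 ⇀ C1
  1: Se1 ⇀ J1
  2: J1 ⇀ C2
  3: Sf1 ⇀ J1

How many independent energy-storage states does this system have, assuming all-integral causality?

#1 |J1  (Se1 fixes effort; stroke away)
#3 |Sf1  (source Sf1 imposes f)
#0 |J1  (J1: bond 3 brought flow, rest push out)
#2 |J1  (J1: bond 3 brought flow, rest push out)

2  (C1, C2 all integral)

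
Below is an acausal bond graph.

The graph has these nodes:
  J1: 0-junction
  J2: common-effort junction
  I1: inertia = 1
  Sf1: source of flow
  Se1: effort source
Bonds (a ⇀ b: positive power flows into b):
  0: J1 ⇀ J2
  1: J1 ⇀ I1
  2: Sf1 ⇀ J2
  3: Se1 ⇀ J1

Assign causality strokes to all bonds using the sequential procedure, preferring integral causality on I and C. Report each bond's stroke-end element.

b2 |Sf1  (Sf1 (Sf) sets flow on bond)
b3 |J1  (Se1 (Se) sets effort on bond)
b0 |J2  (0-jn J1 has e-setter on 3)
b1 |I1  (0-jn J1 has e-setter on 3)

#0 stroke→J2
#1 stroke→I1
#2 stroke→Sf1
#3 stroke→J1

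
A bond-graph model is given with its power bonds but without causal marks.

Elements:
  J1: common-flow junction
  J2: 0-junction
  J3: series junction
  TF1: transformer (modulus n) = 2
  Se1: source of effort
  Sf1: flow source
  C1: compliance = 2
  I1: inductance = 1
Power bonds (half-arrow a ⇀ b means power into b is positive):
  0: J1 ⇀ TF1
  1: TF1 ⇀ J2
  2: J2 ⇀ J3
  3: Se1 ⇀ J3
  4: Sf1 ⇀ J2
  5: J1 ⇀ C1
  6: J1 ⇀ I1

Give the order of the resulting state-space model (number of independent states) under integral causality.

#3 |J3  (Se1 (Se) sets effort on bond)
#4 |Sf1  (Sf1 fixes flow; stroke at Sf1)
#2 |J2  (closing 1-jn rule on J3)
#1 |TF1  (J2 effort already set via bond 2)
#0 |J1  (TF1: transformer flips bond 1)
#5 |J1  (C1 integral (e out))
#6 |I1  (J1: last free bond brings flow in)

2  (C1, I1 all integral)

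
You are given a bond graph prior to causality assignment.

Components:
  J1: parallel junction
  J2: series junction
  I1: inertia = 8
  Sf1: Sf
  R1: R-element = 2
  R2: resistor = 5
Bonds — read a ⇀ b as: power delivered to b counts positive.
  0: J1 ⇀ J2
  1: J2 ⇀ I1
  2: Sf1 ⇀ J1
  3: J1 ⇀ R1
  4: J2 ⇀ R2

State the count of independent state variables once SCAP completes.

#2 →Sf1  (source Sf1 imposes f)
#1 →I1  (I1 outputs flow p/I1)
#0 →J2  (1-jn J2 has f-setter on 1)
#4 →J2  (J2 flow already set via bond 1)
#3 →J1  (only one effort-in slot at J1)

1  (I1 all integral)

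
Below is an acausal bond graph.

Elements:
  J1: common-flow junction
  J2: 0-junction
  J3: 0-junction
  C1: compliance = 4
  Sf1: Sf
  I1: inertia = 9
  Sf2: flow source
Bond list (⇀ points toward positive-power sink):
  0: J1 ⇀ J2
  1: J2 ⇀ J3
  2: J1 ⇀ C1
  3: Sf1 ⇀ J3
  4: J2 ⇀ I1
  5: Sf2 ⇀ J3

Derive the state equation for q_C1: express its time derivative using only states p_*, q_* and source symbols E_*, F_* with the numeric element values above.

bond 3 stroke at Sf1  (Sf1 (Sf) sets flow on bond)
bond 5 stroke at Sf2  (Sf2 (Sf) sets flow on bond)
bond 1 stroke at J3  (only one effort-in slot at J3)
bond 2 stroke at J1  (C1: C, integral causality)
bond 0 stroke at J2  (only one flow-in slot at J1)
bond 4 stroke at I1  (J2 effort already set via bond 0)

dq_C1/dt = -F_Sf1 - F_Sf2 + p_I1/9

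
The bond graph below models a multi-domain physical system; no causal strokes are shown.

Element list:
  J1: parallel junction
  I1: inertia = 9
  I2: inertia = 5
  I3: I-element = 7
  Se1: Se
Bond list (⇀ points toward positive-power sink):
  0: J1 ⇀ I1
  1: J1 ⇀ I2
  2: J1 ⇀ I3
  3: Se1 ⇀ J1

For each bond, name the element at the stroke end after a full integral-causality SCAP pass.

#0 stroke→I1
#1 stroke→I2
#2 stroke→I3
#3 stroke→J1

bond 3 →J1  (Se1: effort source, stroke at far end)
bond 0 →I1  (common-e at J1 fixed by 3)
bond 1 →I2  (J1: bond 3 brought effort, rest push out)
bond 2 →I3  (J1 effort already set via bond 3)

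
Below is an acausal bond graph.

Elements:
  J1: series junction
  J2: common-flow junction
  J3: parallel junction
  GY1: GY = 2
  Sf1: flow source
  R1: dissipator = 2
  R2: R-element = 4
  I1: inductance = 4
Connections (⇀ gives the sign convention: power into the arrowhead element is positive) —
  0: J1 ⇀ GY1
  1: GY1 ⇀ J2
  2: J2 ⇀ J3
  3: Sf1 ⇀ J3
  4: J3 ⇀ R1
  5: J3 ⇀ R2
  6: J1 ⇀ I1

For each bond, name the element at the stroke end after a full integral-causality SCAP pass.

b0 →J1
b1 →J2
b2 →J3
b3 →Sf1
b4 →R1
b5 →R2
b6 →I1

β3 stroke at Sf1  (Sf1: flow source, stroke at near end)
β6 stroke at I1  (I1 outputs flow p/I1)
β0 stroke at J1  (1-jn J1 has f-setter on 6)
β1 stroke at J2  (GY GY1: same side as bond 0)
β2 stroke at J3  (J2 needs exactly one f-in)
β4 stroke at R1  (0-jn J3 has e-setter on 2)
β5 stroke at R2  (J3: bond 2 brought effort, rest push out)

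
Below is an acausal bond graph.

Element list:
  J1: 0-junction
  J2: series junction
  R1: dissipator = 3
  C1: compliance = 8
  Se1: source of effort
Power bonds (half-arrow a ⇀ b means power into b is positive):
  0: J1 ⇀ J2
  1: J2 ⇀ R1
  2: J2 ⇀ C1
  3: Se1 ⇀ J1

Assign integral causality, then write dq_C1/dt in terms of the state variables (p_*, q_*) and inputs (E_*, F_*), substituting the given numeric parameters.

β3 stroke→J1  (Se1 fixes effort; stroke away)
β0 stroke→J2  (J1 effort already set via bond 3)
β2 stroke→J2  (C1: C, integral causality)
β1 stroke→R1  (J2: last free bond brings flow in)

dq_C1/dt = E_Se1/3 - q_C1/24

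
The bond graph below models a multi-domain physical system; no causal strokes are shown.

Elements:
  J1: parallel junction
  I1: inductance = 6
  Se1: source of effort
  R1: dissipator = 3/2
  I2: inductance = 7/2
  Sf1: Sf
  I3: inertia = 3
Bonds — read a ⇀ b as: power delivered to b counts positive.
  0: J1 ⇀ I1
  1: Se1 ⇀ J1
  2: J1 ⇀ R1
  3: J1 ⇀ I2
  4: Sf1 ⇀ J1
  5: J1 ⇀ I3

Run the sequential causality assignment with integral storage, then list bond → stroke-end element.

#1 →J1  (Se1 fixes effort; stroke away)
#4 →Sf1  (Sf1 fixes flow; stroke at Sf1)
#0 →I1  (0-jn J1 has e-setter on 1)
#2 →R1  (J1: bond 1 brought effort, rest push out)
#3 →I2  (common-e at J1 fixed by 1)
#5 →I3  (0-jn J1 has e-setter on 1)

#0 →I1
#1 →J1
#2 →R1
#3 →I2
#4 →Sf1
#5 →I3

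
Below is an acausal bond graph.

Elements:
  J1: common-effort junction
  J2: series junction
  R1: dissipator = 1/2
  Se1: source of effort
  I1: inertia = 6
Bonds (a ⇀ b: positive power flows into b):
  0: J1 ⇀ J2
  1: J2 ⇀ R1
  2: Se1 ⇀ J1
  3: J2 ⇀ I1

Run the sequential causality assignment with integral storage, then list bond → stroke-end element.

b2 |J1  (Se1: effort source, stroke at far end)
b0 |J2  (common-e at J1 fixed by 2)
b3 |I1  (I1 integral (f out))
b1 |J2  (J2 flow already set via bond 3)

β0 stroke→J2
β1 stroke→J2
β2 stroke→J1
β3 stroke→I1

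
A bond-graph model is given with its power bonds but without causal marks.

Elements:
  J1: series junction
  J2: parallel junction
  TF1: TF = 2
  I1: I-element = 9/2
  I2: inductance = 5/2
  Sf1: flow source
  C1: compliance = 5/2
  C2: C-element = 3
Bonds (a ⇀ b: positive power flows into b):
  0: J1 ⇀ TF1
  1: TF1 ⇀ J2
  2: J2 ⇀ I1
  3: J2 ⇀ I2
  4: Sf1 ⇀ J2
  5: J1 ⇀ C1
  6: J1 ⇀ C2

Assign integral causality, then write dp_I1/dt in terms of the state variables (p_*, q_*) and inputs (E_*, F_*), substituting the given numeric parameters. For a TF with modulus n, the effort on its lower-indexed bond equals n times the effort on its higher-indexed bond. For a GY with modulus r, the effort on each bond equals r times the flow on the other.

β4 |Sf1  (Sf1 (Sf) sets flow on bond)
β2 |I1  (I1: I, integral causality)
β3 |I2  (I2: I, integral causality)
β1 |J2  (only one effort-in slot at J2)
β0 |TF1  (TF1 one-in-one-out from 1)
β5 |J1  (J1 flow already set via bond 0)
β6 |J1  (1-jn J1 has f-setter on 0)

dp_I1/dt = -q_C1/5 - q_C2/6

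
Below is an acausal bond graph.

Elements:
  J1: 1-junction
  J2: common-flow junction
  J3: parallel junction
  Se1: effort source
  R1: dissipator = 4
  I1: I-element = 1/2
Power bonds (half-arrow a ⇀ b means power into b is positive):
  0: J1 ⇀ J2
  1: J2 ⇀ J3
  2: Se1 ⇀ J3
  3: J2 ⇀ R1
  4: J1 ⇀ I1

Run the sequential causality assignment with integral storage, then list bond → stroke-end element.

#2 |J3  (Se1 fixes effort; stroke away)
#1 |J2  (0-jn J3 has e-setter on 2)
#4 |I1  (I1 integral (f out))
#0 |J1  (J1: bond 4 brought flow, rest push out)
#3 |J2  (J2 flow already set via bond 0)

b0 stroke→J1
b1 stroke→J2
b2 stroke→J3
b3 stroke→J2
b4 stroke→I1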